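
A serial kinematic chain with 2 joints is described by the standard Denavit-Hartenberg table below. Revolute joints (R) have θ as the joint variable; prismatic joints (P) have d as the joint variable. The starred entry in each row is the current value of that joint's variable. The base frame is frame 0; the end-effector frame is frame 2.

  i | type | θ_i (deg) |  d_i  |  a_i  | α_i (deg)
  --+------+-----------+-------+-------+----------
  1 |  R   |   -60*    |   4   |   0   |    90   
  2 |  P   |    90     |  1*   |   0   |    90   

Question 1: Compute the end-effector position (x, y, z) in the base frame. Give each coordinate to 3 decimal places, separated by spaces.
after link 1: o_1 = (0.0000, 0.0000, 4.0000)
after link 2: o_2 = (-0.8660, -0.5000, 4.0000)

-0.866 -0.500 4.000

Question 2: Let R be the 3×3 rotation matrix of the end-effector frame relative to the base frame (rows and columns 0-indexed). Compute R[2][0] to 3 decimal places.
1.000

End-effector x-axis (col 0 of R) = (0.0000,-0.0000,1.0000)
R[2][0] = 1.0000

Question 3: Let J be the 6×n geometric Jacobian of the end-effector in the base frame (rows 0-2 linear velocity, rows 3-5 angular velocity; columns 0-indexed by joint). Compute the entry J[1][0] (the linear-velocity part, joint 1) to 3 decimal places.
-0.866

axis z_0 = ẑ; lever o_n−o_0 = (-0.8660,-0.5000,4.0000)
cross product → J_v[:, 0] = (0.5000,-0.8660,0.0000)
J_ω[:, 0] = z_0
entry J[1][0] = -0.8660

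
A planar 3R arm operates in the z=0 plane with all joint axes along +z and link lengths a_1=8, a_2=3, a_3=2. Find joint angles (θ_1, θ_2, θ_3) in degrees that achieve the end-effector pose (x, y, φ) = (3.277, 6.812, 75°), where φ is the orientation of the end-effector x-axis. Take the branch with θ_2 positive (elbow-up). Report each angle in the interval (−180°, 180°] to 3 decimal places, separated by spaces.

wrist centre = target − a_3·(cos φ, sin φ) = (2.7594, 4.8801)
cos θ_2 = (31.4299−8²−3²)/(2·8·3) = -0.8660; θ_2 = 150.0020° (elbow-up)
β = atan2(4.8801,2.7594) = 60.5151°; ψ = atan2(1.4999,5.4019) = 15.5181°
θ_1 = β − ψ = 44.9970°
θ_3 = φ − θ_1 − θ_2 = -119.9990° (wrapped to (-180°,180°])

44.997 150.002 -119.999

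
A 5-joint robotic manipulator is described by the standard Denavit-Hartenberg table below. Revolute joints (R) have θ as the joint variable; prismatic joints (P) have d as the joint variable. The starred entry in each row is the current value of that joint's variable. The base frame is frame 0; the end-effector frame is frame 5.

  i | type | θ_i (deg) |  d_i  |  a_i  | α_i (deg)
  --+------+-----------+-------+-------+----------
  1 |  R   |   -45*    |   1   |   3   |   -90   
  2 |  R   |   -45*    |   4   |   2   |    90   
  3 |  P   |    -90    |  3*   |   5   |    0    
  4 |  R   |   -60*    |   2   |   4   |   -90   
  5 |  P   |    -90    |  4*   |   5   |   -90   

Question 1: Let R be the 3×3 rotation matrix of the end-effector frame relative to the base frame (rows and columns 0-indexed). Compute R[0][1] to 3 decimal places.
0.362

End-effector y-axis (col 1 of R) = (0.3624,0.8624,-0.3536)
R[0][1] = 0.3624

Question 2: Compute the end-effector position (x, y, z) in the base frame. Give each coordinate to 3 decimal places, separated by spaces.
-7.182 -1.960 8.450

after link 1: o_1 = (2.1213, -2.1213, 1.0000)
after link 2: o_2 = (5.9497, -0.2929, 2.4142)
after link 3: o_3 = (0.9142, -2.3284, 4.5355)
after link 4: o_4 = (-3.2321, -1.0106, 3.5003)
after link 5: o_5 = (-7.1815, -1.9601, 8.4500)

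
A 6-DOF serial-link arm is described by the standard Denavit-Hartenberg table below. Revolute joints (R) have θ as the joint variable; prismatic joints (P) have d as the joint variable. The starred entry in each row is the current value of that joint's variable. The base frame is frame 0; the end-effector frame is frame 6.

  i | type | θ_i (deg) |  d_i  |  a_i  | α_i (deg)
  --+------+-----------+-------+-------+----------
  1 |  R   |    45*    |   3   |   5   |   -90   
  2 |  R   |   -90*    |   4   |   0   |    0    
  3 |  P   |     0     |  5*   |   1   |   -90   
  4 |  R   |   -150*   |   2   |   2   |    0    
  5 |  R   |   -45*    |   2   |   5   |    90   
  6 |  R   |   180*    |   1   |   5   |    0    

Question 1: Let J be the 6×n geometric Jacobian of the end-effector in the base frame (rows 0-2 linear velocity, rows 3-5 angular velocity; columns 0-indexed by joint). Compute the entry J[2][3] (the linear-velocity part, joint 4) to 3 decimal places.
0.034

axis z_3 = (0.7071,0.7071,-0.0000); lever o_n−o_3 = (2.8043,2.8525,-1.4732)
cross product → J_v[:, 3] = (-1.0417,1.0417,0.0341)
J_ω[:, 3] = z_3
entry J[2][3] = 0.0341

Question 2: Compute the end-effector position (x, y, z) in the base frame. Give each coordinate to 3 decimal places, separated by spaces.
-0.024 12.752 2.527

after link 1: o_1 = (3.5355, 3.5355, 3.0000)
after link 2: o_2 = (0.7071, 6.3640, 3.0000)
after link 3: o_3 = (-2.8284, 9.8995, 4.0000)
after link 4: o_4 = (-2.1213, 12.0208, 2.2679)
after link 5: o_5 = (0.2080, 12.5200, -2.5617)
after link 6: o_6 = (-0.0241, 12.7520, 2.5268)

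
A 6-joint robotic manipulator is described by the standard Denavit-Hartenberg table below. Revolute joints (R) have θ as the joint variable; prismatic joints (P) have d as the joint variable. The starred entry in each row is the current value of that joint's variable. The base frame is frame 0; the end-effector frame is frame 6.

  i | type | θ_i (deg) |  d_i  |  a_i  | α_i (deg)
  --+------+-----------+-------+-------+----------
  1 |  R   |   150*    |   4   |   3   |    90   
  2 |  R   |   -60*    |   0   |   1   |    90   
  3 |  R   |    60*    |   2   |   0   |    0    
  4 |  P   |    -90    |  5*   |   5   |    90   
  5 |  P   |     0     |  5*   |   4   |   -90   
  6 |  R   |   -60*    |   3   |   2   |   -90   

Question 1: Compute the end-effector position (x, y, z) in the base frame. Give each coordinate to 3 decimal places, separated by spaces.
after link 1: o_1 = (-2.5981, 1.5000, 4.0000)
after link 2: o_2 = (-3.0311, 1.7500, 3.1340)
after link 3: o_3 = (-1.5311, 0.8840, 2.1340)
after link 4: o_4 = (-0.9061, -2.3636, -4.1160)
after link 5: o_5 = (-4.4886, -7.6046, -4.9510)
after link 6: o_6 = (-3.2386, -10.6357, -6.4510)

-3.239 -10.636 -6.451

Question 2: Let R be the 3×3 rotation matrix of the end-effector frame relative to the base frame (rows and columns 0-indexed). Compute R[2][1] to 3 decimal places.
End-effector y-axis (col 1 of R) = (-0.7500,0.4330,0.5000)
R[2][1] = 0.5000

0.500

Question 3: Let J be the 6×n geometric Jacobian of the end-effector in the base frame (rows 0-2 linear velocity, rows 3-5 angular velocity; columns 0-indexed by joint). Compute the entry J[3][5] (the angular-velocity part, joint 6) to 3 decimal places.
axis z_5 = (0.7500,-0.4330,-0.5000); lever o_n−o_5 = (1.2500,-3.0311,-1.5000)
cross product → J_v[:, 5] = (-0.8660,0.5000,-1.7321)
J_ω[:, 5] = z_5
entry J[3][5] = 0.7500

0.750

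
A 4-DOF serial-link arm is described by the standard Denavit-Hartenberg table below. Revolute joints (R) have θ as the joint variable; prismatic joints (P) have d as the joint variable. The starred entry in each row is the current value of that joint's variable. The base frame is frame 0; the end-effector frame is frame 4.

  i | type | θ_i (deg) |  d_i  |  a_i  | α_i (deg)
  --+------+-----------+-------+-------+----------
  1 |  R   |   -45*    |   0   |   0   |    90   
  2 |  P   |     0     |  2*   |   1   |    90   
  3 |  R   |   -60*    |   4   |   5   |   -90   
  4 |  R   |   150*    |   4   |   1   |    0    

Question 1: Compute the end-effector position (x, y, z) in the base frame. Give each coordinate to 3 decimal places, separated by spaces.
4.321 -4.915 -3.500

after link 1: o_1 = (0.0000, 0.0000, 0.0000)
after link 2: o_2 = (-0.7071, -2.1213, 0.0000)
after link 3: o_3 = (4.1225, -0.8272, -4.0000)
after link 4: o_4 = (4.3213, -4.9151, -3.5000)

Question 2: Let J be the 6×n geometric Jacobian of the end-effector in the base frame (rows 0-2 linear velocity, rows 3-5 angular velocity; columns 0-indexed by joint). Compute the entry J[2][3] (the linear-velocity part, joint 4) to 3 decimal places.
-0.866

axis z_3 = (0.2588,-0.9659,0.0000); lever o_n−o_3 = (0.1988,-4.0878,0.5000)
cross product → J_v[:, 3] = (-0.4830,-0.1294,-0.8660)
J_ω[:, 3] = z_3
entry J[2][3] = -0.8660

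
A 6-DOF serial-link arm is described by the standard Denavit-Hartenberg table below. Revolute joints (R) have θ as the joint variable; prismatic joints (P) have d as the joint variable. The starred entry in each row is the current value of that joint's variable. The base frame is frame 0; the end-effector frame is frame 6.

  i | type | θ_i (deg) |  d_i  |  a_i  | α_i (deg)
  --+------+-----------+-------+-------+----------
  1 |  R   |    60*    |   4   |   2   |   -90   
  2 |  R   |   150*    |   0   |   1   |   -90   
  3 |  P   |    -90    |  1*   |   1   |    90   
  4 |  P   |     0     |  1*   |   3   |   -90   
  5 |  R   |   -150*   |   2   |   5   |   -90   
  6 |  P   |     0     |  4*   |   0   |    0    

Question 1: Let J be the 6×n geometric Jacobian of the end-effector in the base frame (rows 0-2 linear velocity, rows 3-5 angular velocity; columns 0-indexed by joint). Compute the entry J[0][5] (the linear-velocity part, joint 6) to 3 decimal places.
-0.058

prismatic axis z_5 = (-0.0580,0.8995,0.4330)
J_v[:, 5] = z_5; J_ω[:, 5] = (0,0,0)
entry J[0][5] = -0.0580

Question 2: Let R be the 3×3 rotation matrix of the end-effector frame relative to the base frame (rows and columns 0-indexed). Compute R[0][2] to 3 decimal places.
-0.058

End-effector z-axis (col 2 of R) = (-0.0580,0.8995,0.4330)
R[0][2] = -0.0580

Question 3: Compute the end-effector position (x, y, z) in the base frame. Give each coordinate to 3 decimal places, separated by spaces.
1.386 5.741 9.580

after link 1: o_1 = (1.0000, 1.7321, 4.0000)
after link 2: o_2 = (0.5670, 0.9821, 3.5000)
after link 3: o_3 = (-0.5490, 1.0490, 4.3660)
after link 4: o_4 = (-2.7141, 3.2990, 4.8660)
after link 5: o_5 = (1.6184, 2.1429, 7.8481)
after link 6: o_6 = (1.3864, 5.7410, 9.5801)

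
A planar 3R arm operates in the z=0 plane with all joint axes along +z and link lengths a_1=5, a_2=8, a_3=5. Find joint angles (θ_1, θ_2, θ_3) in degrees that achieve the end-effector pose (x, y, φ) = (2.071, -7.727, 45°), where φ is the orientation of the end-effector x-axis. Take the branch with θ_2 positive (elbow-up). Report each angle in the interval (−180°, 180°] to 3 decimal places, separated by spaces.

-135.004 60.009 119.995

wrist centre = target − a_3·(cos φ, sin φ) = (-1.4645, -11.2625)
cos θ_2 = (128.9895−5²−8²)/(2·5·8) = 0.4999; θ_2 = 60.0087° (elbow-up)
β = atan2(-11.2625,-1.4645) = -97.4089°; ψ = atan2(6.9288,8.9990) = 37.5947°
θ_1 = β − ψ = -135.0037°
θ_3 = φ − θ_1 − θ_2 = 119.9950° (wrapped to (-180°,180°])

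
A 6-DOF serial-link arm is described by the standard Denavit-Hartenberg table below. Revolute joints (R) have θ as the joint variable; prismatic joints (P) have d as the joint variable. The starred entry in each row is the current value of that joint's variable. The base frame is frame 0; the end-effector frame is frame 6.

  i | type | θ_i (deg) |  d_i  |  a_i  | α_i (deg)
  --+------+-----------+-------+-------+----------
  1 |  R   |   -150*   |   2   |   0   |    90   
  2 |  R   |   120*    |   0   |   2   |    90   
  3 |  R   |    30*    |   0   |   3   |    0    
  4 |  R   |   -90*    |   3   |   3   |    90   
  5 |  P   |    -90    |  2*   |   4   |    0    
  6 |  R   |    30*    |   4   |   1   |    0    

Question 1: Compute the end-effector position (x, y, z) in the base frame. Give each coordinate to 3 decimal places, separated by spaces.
4.164 -2.828 2.065

after link 1: o_1 = (0.0000, 0.0000, 2.0000)
after link 2: o_2 = (0.8660, 0.5000, 3.7321)
after link 3: o_3 = (1.2410, 2.4486, 5.9821)
after link 4: o_4 = (0.9396, -0.7255, 8.7811)
after link 5: o_5 = (3.6896, -0.2925, 5.2811)
after link 6: o_6 = (4.1639, -2.8280, 2.0646)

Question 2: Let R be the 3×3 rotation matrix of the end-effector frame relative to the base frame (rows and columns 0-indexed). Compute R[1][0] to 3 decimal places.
End-effector x-axis (col 0 of R) = (0.9743,0.0625,-0.2165)
R[1][0] = 0.0625

0.062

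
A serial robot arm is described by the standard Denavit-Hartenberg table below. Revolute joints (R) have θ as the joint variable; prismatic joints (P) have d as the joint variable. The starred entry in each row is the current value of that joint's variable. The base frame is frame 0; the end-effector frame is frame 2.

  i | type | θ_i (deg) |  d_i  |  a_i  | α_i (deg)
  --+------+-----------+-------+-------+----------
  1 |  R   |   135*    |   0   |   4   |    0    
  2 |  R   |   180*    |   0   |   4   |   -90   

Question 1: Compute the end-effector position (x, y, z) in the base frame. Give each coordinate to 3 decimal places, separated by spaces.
after link 1: o_1 = (-2.8284, 2.8284, 0.0000)
after link 2: o_2 = (-0.0000, -0.0000, 0.0000)

-0.000 -0.000 0.000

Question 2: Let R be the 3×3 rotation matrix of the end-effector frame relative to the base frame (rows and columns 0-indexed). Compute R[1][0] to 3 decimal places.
End-effector x-axis (col 0 of R) = (0.7071,-0.7071,0.0000)
R[1][0] = -0.7071

-0.707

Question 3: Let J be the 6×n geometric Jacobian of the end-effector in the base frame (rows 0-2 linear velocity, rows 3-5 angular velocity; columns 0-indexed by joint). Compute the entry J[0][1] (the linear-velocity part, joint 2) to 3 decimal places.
axis z_1 = (0.0000,0.0000,1.0000); lever o_n−o_1 = (2.8284,-2.8284,0.0000)
cross product → J_v[:, 1] = (2.8284,2.8284,-0.0000)
J_ω[:, 1] = z_1
entry J[0][1] = 2.8284

2.828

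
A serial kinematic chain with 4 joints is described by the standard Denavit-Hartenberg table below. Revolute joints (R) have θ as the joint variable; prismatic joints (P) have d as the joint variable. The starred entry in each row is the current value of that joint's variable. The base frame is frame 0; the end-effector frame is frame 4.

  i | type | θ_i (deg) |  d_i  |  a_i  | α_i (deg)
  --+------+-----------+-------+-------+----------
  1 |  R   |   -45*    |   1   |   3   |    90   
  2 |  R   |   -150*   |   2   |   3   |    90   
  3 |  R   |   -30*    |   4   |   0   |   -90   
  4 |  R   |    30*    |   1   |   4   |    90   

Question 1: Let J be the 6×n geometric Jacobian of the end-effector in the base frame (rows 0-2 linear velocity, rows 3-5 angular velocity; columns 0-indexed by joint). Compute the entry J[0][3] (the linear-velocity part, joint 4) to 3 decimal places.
1.578

axis z_3 = (-0.9186,-0.3062,-0.2500); lever o_n−o_3 = (-0.8238,2.0486,-3.4821)
cross product → J_v[:, 3] = (1.5783,-2.9925,-2.1340)
J_ω[:, 3] = z_3
entry J[0][3] = 1.5783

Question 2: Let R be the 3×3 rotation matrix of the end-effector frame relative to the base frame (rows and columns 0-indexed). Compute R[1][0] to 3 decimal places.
0.589

End-effector x-axis (col 0 of R) = (0.0237,0.5887,-0.8080)
R[1][0] = 0.5887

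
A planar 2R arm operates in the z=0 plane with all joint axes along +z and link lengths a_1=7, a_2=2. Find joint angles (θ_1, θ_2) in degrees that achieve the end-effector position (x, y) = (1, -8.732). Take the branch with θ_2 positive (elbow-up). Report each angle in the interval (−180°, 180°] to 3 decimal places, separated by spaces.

-90.001 30.004

cos θ_2 = (77.2478−7²−2²)/(2·7·2) = 0.8660; θ_2 = 30.0036° (elbow-up)
β = atan2(-8.7320,1.0000) = -83.4669°; ψ = atan2(1.0001,8.7320) = 6.5338°
θ_1 = β − ψ = -90.0007°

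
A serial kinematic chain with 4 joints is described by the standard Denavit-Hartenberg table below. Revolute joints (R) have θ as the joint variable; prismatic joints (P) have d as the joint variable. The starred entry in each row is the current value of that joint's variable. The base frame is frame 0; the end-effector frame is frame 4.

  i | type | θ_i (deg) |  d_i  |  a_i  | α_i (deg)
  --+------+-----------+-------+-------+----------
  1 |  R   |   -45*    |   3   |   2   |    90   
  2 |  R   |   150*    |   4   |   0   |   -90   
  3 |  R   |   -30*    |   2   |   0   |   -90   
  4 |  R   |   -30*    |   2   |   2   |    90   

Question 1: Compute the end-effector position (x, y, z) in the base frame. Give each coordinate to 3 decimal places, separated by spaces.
-3.393 -1.039 1.652

after link 1: o_1 = (1.4142, -1.4142, 3.0000)
after link 2: o_2 = (-1.4142, -4.2426, 3.0000)
after link 3: o_3 = (-2.1213, -3.5355, 1.2679)
after link 4: o_4 = (-3.3934, -1.0387, 1.6519)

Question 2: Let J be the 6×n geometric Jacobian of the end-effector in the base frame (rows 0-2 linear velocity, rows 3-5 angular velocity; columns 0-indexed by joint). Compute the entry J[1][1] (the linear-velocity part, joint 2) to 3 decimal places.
axis z_1 = (-0.7071,-0.7071,0.0000); lever o_n−o_1 = (-4.8076,0.3755,-1.3481)
cross product → J_v[:, 1] = (0.9532,-0.9532,-3.6651)
J_ω[:, 1] = z_1
entry J[1][1] = -0.9532

-0.953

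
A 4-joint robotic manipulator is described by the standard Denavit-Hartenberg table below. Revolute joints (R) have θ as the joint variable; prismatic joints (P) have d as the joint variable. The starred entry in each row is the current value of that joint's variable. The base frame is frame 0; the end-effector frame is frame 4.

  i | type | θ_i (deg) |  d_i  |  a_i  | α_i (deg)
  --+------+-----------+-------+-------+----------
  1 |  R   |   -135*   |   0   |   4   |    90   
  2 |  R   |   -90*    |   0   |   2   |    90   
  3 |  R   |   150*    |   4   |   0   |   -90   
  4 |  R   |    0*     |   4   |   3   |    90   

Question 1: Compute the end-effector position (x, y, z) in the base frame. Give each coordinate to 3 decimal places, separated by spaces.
1.389 -1.389 2.598

after link 1: o_1 = (-2.8284, -2.8284, 0.0000)
after link 2: o_2 = (-2.8284, -2.8284, -2.0000)
after link 3: o_3 = (0.0000, 0.0000, -2.0000)
after link 4: o_4 = (1.3888, -1.3888, 2.5981)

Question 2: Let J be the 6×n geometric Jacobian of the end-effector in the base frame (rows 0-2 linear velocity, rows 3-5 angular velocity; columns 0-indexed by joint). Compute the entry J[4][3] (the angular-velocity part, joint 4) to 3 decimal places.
axis z_3 = (0.6124,-0.6124,0.5000); lever o_n−o_3 = (1.3888,-1.3888,4.5981)
cross product → J_v[:, 3] = (-2.1213,-2.1213,0.0000)
J_ω[:, 3] = z_3
entry J[4][3] = -0.6124

-0.612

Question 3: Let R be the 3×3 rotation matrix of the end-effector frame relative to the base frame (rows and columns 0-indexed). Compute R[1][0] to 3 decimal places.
0.354

End-effector x-axis (col 0 of R) = (-0.3536,0.3536,0.8660)
R[1][0] = 0.3536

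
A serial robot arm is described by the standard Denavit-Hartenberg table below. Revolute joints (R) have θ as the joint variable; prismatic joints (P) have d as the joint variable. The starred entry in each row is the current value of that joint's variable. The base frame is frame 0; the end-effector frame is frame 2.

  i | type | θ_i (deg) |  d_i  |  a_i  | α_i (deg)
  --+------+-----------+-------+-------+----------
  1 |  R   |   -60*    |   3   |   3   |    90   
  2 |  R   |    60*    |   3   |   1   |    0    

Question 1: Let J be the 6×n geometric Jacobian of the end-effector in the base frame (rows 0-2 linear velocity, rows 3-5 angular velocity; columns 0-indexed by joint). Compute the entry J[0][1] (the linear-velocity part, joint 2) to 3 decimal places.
axis z_1 = (-0.8660,-0.5000,0.0000); lever o_n−o_1 = (-2.3481,-1.9330,0.8660)
cross product → J_v[:, 1] = (-0.4330,0.7500,0.5000)
J_ω[:, 1] = z_1
entry J[0][1] = -0.4330

-0.433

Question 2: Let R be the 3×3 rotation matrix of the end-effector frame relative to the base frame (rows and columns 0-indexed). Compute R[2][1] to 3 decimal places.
End-effector y-axis (col 1 of R) = (-0.4330,0.7500,0.5000)
R[2][1] = 0.5000

0.500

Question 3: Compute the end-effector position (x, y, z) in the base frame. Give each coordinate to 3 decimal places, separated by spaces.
-0.848 -4.531 3.866

after link 1: o_1 = (1.5000, -2.5981, 3.0000)
after link 2: o_2 = (-0.8481, -4.5311, 3.8660)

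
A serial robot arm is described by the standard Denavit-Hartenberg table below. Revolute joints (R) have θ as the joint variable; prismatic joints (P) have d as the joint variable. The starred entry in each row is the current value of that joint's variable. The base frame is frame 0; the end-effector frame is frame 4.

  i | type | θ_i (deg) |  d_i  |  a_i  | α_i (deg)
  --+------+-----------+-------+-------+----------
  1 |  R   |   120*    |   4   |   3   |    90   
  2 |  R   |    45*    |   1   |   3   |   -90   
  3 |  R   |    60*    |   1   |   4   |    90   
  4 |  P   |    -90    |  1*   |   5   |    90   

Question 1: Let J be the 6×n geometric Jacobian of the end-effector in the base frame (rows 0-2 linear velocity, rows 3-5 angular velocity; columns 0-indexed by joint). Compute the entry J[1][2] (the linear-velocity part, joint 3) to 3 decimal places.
axis z_2 = (0.3536,-0.6124,0.7071); lever o_n−o_2 = (-4.9945,2.7225,-0.8018)
cross product → J_v[:, 2] = (-1.4341,-3.2481,-2.0959)
J_ω[:, 2] = z_2
entry J[1][2] = -3.2481

-3.248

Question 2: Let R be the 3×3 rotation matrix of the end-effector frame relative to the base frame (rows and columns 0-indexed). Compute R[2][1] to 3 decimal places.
0.612

End-effector y-axis (col 1 of R) = (0.1268,0.7803,0.6124)
R[2][1] = 0.6124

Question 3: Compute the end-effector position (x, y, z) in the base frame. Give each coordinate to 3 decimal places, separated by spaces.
after link 1: o_1 = (-1.5000, 2.5981, 4.0000)
after link 2: o_2 = (-1.6946, 4.9352, 6.1213)
after link 3: o_3 = (-5.0482, 3.8155, 8.2426)
after link 4: o_4 = (-6.6891, 7.6577, 5.3195)

-6.689 7.658 5.319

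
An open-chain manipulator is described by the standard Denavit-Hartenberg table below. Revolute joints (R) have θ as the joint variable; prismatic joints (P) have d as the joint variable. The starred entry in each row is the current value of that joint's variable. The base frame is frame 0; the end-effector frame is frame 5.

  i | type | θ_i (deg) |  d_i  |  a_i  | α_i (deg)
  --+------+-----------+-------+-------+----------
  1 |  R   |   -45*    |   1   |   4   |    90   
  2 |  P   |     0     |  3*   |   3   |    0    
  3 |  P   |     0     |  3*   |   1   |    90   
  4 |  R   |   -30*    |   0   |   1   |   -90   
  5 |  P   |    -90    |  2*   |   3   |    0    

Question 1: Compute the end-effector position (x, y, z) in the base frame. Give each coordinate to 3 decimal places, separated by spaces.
1.863 -12.090 -2.000

after link 1: o_1 = (2.8284, -2.8284, 1.0000)
after link 2: o_2 = (2.8284, -7.0711, 1.0000)
after link 3: o_3 = (1.4142, -9.8995, 1.0000)
after link 4: o_4 = (2.3801, -10.1583, 1.0000)
after link 5: o_5 = (1.8625, -12.0902, -2.0000)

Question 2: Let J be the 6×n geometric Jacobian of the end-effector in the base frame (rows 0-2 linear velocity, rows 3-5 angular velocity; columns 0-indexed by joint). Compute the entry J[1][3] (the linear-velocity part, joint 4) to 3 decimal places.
-0.448

axis z_3 = (-0.0000,-0.0000,-1.0000); lever o_n−o_3 = (0.4483,-2.1907,-3.0000)
cross product → J_v[:, 3] = (-2.1907,-0.4483,0.0000)
J_ω[:, 3] = z_3
entry J[1][3] = -0.4483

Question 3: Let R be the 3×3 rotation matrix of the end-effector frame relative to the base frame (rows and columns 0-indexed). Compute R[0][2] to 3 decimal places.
-0.259

End-effector z-axis (col 2 of R) = (-0.2588,-0.9659,0.0000)
R[0][2] = -0.2588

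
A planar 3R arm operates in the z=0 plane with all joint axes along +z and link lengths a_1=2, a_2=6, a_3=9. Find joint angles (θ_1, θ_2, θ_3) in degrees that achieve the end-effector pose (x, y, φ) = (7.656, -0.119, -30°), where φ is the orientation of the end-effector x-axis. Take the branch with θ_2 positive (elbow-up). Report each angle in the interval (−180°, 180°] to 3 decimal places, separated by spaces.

wrist centre = target − a_3·(cos φ, sin φ) = (-0.1382, 4.3810)
cos θ_2 = (19.2123−2²−6²)/(2·2·6) = -0.8662; θ_2 = 150.0149° (elbow-up)
β = atan2(4.3810,-0.1382) = 91.8072°; ψ = atan2(2.9986,-3.1969) = 136.8331°
θ_1 = β − ψ = -45.0259°
θ_3 = φ − θ_1 − θ_2 = -134.9890° (wrapped to (-180°,180°])

-45.026 150.015 -134.989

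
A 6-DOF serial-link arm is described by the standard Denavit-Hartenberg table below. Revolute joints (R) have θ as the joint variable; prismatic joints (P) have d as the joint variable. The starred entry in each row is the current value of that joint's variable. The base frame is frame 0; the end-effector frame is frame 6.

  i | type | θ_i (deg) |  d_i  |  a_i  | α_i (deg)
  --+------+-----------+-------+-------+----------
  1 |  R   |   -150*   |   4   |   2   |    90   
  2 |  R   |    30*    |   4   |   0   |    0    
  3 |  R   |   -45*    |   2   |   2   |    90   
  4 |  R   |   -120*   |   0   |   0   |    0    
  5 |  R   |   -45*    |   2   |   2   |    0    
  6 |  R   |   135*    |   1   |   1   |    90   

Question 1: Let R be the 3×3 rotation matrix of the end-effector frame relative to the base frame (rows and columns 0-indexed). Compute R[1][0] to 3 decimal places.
-0.851

End-effector x-axis (col 0 of R) = (-0.4744,-0.8513,-0.2241)
R[1][0] = -0.8513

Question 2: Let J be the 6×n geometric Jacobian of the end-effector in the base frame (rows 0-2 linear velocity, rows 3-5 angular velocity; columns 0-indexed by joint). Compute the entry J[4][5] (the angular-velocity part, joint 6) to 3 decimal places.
axis z_5 = (0.2241,0.1294,-0.9659); lever o_n−o_5 = (-0.2503,-0.7219,-1.1901)
cross product → J_v[:, 5] = (-0.8513,0.5085,-0.1294)
J_ω[:, 5] = z_5
entry J[4][5] = 0.1294

0.129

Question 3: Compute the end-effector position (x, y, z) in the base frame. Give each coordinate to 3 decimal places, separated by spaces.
after link 1: o_1 = (-1.7321, -1.0000, 4.0000)
after link 2: o_2 = (-3.7321, 2.4641, 4.0000)
after link 3: o_3 = (-6.4051, 3.2302, 3.4824)
after link 4: o_4 = (-6.4051, 3.2302, 3.4824)
after link 5: o_5 = (-4.0820, 3.9738, 2.0505)
after link 6: o_6 = (-4.3323, 3.2519, 0.8604)

-4.332 3.252 0.860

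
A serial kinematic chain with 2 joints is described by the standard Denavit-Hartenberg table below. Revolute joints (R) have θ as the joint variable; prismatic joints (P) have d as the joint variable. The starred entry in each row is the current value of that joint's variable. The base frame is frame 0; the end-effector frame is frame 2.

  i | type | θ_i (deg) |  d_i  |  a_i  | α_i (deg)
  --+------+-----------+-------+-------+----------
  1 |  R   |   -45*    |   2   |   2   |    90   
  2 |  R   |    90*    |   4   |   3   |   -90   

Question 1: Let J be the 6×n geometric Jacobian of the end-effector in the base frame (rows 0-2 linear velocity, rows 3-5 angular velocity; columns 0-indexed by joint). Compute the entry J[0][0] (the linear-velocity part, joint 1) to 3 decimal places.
4.243

axis z_0 = ẑ; lever o_n−o_0 = (-1.4142,-4.2426,5.0000)
cross product → J_v[:, 0] = (4.2426,-1.4142,0.0000)
J_ω[:, 0] = z_0
entry J[0][0] = 4.2426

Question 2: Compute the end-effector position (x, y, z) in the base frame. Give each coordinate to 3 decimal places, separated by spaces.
-1.414 -4.243 5.000

after link 1: o_1 = (1.4142, -1.4142, 2.0000)
after link 2: o_2 = (-1.4142, -4.2426, 5.0000)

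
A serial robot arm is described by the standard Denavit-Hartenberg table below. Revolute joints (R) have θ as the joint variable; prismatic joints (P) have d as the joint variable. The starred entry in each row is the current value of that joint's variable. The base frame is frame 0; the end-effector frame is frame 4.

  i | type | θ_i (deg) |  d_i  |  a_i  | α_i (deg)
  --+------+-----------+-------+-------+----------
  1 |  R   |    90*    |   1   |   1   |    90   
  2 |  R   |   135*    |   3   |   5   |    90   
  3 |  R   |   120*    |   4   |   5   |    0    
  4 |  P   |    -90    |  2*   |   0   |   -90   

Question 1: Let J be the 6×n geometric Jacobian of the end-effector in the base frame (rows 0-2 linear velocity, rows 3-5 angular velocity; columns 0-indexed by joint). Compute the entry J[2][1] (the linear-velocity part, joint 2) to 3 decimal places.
2.475

axis z_1 = (1.0000,-0.0000,0.0000); lever o_n−o_1 = (7.3301,2.4749,6.0104)
cross product → J_v[:, 1] = (-0.0000,-6.0104,2.4749)
J_ω[:, 1] = z_1
entry J[2][1] = 2.4749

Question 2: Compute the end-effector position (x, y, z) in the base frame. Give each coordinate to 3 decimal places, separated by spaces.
after link 1: o_1 = (0.0000, 1.0000, 1.0000)
after link 2: o_2 = (3.0000, -2.5355, 4.5355)
after link 3: o_3 = (7.3301, 2.0607, 5.5962)
after link 4: o_4 = (7.3301, 3.4749, 7.0104)

7.330 3.475 7.010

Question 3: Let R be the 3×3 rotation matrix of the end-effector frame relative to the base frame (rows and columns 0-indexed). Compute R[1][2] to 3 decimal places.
End-effector z-axis (col 2 of R) = (0.8660,0.3536,-0.3536)
R[1][2] = 0.3536

0.354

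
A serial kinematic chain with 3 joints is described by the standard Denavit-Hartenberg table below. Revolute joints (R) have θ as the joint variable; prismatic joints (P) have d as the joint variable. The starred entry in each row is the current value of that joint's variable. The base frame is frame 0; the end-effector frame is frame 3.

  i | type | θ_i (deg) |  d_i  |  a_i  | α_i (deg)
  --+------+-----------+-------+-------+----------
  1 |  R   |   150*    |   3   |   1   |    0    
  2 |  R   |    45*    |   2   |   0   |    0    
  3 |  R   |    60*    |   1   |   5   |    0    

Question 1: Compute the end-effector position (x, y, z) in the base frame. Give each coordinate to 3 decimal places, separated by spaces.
after link 1: o_1 = (-0.8660, 0.5000, 3.0000)
after link 2: o_2 = (-0.8660, 0.5000, 5.0000)
after link 3: o_3 = (-2.1601, -4.3296, 6.0000)

-2.160 -4.330 6.000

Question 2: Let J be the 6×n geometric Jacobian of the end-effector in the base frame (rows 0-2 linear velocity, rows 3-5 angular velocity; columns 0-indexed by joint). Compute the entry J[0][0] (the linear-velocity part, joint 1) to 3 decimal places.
4.330

axis z_0 = ẑ; lever o_n−o_0 = (-2.1601,-4.3296,6.0000)
cross product → J_v[:, 0] = (4.3296,-2.1601,0.0000)
J_ω[:, 0] = z_0
entry J[0][0] = 4.3296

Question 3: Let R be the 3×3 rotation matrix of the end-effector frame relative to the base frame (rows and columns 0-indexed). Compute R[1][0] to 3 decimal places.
-0.966

End-effector x-axis (col 0 of R) = (-0.2588,-0.9659,0.0000)
R[1][0] = -0.9659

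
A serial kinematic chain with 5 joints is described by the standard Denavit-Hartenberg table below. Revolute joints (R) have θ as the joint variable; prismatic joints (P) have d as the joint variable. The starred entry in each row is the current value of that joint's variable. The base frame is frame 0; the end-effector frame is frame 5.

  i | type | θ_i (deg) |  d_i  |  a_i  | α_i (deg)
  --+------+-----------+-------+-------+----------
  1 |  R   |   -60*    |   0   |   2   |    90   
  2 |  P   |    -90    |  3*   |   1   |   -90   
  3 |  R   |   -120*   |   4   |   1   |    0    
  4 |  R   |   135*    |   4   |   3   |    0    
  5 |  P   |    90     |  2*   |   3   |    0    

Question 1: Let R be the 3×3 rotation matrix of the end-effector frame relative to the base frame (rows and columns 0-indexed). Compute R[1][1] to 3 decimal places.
-0.129

End-effector y-axis (col 1 of R) = (-0.2241,-0.1294,0.9659)
R[1][1] = -0.1294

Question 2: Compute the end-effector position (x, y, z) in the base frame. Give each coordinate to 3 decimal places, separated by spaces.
after link 1: o_1 = (1.0000, -1.7321, 0.0000)
after link 2: o_2 = (-1.5981, -3.2321, -1.0000)
after link 3: o_3 = (-0.3481, -7.1292, -0.5000)
after link 4: o_4 = (2.3244, -10.2050, -3.3978)
after link 5: o_5 = (5.8339, -10.4882, -2.6213)

5.834 -10.488 -2.621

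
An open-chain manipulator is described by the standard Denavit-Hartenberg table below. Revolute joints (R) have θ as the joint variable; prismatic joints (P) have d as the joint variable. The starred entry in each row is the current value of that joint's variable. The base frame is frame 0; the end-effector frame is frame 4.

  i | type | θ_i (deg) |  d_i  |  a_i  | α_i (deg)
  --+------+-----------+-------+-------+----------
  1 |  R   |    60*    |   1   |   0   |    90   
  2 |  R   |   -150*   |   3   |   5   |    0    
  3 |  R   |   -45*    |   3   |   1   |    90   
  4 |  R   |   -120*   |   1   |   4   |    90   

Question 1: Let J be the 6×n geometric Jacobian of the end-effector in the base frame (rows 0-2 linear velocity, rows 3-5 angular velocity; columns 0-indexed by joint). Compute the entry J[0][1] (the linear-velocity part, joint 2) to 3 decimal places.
axis z_1 = (0.8660,-0.5000,0.0000); lever o_n−o_1 = (0.6435,-3.9573,-1.7929)
cross product → J_v[:, 1] = (0.8964,1.5527,-3.1054)
J_ω[:, 1] = z_1
entry J[0][1] = 0.8964

0.896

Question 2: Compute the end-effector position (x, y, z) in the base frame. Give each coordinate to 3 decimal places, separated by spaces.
after link 1: o_1 = (0.0000, 0.0000, 1.0000)
after link 2: o_2 = (0.4330, -5.2500, -1.5000)
after link 3: o_3 = (2.5481, -7.5865, -1.2412)
after link 4: o_4 = (0.6435, -3.9573, -0.7929)

0.643 -3.957 -0.793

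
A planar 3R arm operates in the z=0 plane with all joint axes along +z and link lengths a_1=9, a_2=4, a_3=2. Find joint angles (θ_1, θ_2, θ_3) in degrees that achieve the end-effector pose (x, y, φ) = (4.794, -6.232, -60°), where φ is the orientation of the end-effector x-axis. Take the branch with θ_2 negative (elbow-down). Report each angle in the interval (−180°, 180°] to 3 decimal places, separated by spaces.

-30.003 -150.003 120.006

wrist centre = target − a_3·(cos φ, sin φ) = (3.7940, -4.4999)
cos θ_2 = (34.6440−9²−4²)/(2·9·4) = -0.8661; θ_2 = -150.0035° (elbow-down)
β = atan2(-4.4999,3.7940) = -49.8651°; ψ = atan2(-1.9998,5.5358) = -19.8622°
θ_1 = β − ψ = -30.0029°
θ_3 = φ − θ_1 − θ_2 = 120.0064° (wrapped to (-180°,180°])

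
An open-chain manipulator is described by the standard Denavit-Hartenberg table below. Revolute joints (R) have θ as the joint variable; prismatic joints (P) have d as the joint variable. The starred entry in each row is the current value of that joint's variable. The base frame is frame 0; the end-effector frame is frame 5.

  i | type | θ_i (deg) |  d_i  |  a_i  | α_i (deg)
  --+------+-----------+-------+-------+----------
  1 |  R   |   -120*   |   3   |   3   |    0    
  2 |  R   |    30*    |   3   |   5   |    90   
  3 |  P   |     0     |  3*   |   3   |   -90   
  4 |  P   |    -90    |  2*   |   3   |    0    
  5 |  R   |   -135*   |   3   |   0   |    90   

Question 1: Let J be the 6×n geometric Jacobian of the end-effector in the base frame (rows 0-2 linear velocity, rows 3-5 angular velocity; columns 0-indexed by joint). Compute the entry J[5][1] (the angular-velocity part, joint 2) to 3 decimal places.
axis z_1 = (0.0000,0.0000,1.0000); lever o_n−o_1 = (-6.0000,-8.0000,8.0000)
cross product → J_v[:, 1] = (8.0000,-6.0000,0.0000)
J_ω[:, 1] = z_1
entry J[5][1] = 1.0000

1.000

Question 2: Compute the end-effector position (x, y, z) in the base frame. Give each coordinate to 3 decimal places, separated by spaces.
-7.500 -10.598 11.000

after link 1: o_1 = (-1.5000, -2.5981, 3.0000)
after link 2: o_2 = (-1.5000, -7.5981, 6.0000)
after link 3: o_3 = (-4.5000, -10.5981, 6.0000)
after link 4: o_4 = (-7.5000, -10.5981, 8.0000)
after link 5: o_5 = (-7.5000, -10.5981, 11.0000)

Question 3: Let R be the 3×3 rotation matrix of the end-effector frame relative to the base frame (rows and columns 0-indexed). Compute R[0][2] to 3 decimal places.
End-effector z-axis (col 2 of R) = (0.7071,-0.7071,0.0000)
R[0][2] = 0.7071

0.707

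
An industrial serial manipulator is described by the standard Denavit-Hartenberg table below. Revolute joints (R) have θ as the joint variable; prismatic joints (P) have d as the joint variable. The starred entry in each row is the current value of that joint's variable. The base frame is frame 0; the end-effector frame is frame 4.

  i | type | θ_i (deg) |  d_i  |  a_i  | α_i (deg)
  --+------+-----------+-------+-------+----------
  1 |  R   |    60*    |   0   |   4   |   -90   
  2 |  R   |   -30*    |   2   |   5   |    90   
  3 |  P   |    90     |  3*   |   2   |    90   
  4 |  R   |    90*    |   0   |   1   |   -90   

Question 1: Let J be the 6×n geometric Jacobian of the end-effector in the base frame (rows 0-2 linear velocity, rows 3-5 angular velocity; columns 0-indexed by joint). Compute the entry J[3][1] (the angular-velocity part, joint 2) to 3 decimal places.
axis z_1 = (-0.8660,0.5000,0.0000); lever o_n−o_1 = (-2.2990,4.0179,5.9641)
cross product → J_v[:, 1] = (2.9821,5.1651,-2.3301)
J_ω[:, 1] = z_1
entry J[3][1] = -0.8660

-0.866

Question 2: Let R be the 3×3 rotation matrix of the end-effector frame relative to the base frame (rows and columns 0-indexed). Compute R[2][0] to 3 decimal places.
0.866

End-effector x-axis (col 0 of R) = (-0.2500,-0.4330,0.8660)
R[2][0] = 0.8660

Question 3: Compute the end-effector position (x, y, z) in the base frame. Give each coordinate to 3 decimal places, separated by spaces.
after link 1: o_1 = (2.0000, 3.4641, 0.0000)
after link 2: o_2 = (2.4330, 8.2141, 2.5000)
after link 3: o_3 = (-0.0490, 7.9151, 5.0981)
after link 4: o_4 = (-0.2990, 7.4821, 5.9641)

-0.299 7.482 5.964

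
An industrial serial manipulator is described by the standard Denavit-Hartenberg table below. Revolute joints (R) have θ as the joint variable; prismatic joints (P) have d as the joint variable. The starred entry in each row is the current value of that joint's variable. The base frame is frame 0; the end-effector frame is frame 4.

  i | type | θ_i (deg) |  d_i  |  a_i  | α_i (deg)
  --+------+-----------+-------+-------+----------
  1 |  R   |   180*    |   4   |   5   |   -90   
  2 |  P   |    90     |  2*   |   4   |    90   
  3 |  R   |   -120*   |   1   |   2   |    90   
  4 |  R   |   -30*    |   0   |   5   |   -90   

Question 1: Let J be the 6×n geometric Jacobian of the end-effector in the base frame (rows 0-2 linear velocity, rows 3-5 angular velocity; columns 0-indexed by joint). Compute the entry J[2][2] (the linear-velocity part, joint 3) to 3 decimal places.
axis z_2 = (-1.0000,0.0000,0.0000); lever o_n−o_2 = (1.5000,5.4821,3.1651)
cross product → J_v[:, 2] = (-0.0000,3.1651,-5.4821)
J_ω[:, 2] = z_2
entry J[2][2] = -5.4821

-5.482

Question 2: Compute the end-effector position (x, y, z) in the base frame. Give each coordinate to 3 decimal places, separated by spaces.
-3.500 3.482 3.165

after link 1: o_1 = (-5.0000, 0.0000, 4.0000)
after link 2: o_2 = (-5.0000, -2.0000, 0.0000)
after link 3: o_3 = (-6.0000, -0.2679, 1.0000)
after link 4: o_4 = (-3.5000, 3.4821, 3.1651)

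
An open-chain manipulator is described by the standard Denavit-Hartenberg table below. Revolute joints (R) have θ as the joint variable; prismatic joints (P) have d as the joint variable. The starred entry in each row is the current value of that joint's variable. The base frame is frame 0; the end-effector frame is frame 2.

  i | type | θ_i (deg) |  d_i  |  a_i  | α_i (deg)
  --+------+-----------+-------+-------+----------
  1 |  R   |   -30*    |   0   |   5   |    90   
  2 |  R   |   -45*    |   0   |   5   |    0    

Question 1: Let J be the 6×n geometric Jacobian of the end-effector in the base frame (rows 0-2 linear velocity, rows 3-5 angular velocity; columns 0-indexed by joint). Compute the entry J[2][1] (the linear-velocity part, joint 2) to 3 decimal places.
3.536

axis z_1 = (-0.5000,-0.8660,0.0000); lever o_n−o_1 = (3.0619,-1.7678,-3.5355)
cross product → J_v[:, 1] = (3.0619,-1.7678,3.5355)
J_ω[:, 1] = z_1
entry J[2][1] = 3.5355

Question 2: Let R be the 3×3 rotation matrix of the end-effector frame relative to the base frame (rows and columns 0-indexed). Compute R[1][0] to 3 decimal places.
-0.354

End-effector x-axis (col 0 of R) = (0.6124,-0.3536,-0.7071)
R[1][0] = -0.3536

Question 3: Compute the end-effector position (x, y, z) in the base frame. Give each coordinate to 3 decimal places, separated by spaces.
after link 1: o_1 = (4.3301, -2.5000, 0.0000)
after link 2: o_2 = (7.3920, -4.2678, -3.5355)

7.392 -4.268 -3.536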